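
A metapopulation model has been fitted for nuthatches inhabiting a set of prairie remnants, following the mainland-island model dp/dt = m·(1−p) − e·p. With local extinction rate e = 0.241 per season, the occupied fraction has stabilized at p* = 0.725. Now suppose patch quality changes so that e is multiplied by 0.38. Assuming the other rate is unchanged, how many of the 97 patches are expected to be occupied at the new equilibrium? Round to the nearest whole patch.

Balance m(1−p*) = e·p* gives m = e·p*/(1−p*) = 0.241×0.72500/0.27500 = 0.63536.
New p* = m/(m+e) = 0.63536/(0.63536+0.09158) = 0.87402.
Expected occupied = 97 × 0.87402 = 84.78 ≈ 85.

85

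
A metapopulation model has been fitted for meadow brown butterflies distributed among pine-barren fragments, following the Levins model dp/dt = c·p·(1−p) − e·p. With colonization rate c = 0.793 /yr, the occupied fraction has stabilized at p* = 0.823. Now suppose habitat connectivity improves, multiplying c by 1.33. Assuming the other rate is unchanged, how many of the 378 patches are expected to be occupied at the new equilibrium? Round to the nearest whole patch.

328

Balance c(1−p*) = e gives e = 0.793×(1 − 0.82300) = 0.14036.
New p* = 1 − e/c = 1 − 0.14036/1.05469 = 0.86692.
Expected occupied = 378 × 0.86692 = 327.70 ≈ 328.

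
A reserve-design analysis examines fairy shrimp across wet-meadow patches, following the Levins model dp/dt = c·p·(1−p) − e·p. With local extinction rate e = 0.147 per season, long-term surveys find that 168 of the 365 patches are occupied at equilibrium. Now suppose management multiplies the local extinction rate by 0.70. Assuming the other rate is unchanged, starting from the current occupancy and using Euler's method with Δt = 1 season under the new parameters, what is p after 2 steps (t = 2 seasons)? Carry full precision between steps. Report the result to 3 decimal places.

0.499

Observed p* = 168/365 = 0.46027.
Balance c(1−p*) = e gives c = e/(1 − 0.46027) = 0.147/0.53973 = 0.27236.
Starting from p₀ = 0.46027; update p ← p + (dp/dt)·Δt with the new parameters.
  1  |  dp/dt·Δt = +0.020298  |  p_1 = 0.480572
  2  |  dp/dt·Δt = +0.018536  |  p_2 = 0.499108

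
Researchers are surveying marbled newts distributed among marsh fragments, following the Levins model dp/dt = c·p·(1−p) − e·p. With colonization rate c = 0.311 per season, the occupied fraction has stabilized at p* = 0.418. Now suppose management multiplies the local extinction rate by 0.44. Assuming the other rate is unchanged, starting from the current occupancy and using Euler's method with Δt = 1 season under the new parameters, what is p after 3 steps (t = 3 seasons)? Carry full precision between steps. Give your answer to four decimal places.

0.5388

Balance c(1−p*) = e gives e = 0.311×(1 − 0.41800) = 0.18100.
Starting from p₀ = 0.41800; update p ← p + (dp/dt)·Δt with the new parameters.
p: 0.41800 → 0.46037  (Δp = +0.04237)
p: 0.46037 → 0.50097  (Δp = +0.04060)
p: 0.50097 → 0.53882  (Δp = +0.03785)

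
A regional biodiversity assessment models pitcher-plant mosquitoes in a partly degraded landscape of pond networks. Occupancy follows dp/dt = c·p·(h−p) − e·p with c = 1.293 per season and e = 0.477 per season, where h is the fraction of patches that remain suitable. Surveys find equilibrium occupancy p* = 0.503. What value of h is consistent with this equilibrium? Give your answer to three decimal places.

0.872

At equilibrium c(h−p*) = e, so h = p* + e/c.
h = 0.503 + 0.477/1.293 = 0.503 + 0.3689 = 0.8719.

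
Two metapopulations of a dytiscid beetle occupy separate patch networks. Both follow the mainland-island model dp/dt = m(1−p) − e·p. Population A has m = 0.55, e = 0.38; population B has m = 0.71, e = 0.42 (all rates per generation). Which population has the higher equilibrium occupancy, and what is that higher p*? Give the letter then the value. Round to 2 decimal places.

B, 0.63

A: p*_A = m/(m+e) = 0.55/0.9300 = 0.5914.
B: p*_B = 0.71/1.1300 = 0.6283.
B is higher at 0.6283.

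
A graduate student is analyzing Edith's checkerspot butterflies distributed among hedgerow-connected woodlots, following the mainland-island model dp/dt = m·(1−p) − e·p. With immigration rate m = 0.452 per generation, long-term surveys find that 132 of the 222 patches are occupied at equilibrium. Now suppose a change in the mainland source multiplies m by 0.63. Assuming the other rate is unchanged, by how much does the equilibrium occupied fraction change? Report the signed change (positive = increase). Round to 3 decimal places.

Observed p* = 132/222 = 0.59459.
Balance m(1−p*) = e·p* gives e = m(1−p*)/p* = 0.452×0.40541/0.59459 = 0.30819.
New p* = m/(m+e) = 0.28476/(0.28476+0.30819) = 0.48024.
Δp* = 0.48024 − 0.59459 = -0.11435.

-0.114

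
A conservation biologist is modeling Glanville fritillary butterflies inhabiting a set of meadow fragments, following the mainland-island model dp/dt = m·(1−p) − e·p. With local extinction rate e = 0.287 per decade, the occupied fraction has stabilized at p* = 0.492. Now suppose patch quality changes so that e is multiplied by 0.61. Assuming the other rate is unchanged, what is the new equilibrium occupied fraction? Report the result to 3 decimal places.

0.614

Balance m(1−p*) = e·p* gives m = e·p*/(1−p*) = 0.287×0.49200/0.50800 = 0.27796.
New p* = m/(m+e) = 0.27796/(0.27796+0.17507) = 0.61356.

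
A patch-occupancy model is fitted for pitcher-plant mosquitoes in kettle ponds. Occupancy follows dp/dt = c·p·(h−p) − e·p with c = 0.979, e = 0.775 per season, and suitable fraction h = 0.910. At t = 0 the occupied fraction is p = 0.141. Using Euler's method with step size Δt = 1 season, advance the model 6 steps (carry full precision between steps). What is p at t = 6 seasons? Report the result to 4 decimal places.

Update rule: p ← p + [c·p·(h−p) − e·p]·Δt with Δt = 1.
t = 1: p = 0.14100 + (-0.00312) = 0.13788
t = 2: p = 0.13788 + (-0.00263) = 0.13524
t = 3: p = 0.13524 + (-0.00223) = 0.13301
t = 4: p = 0.13301 + (-0.00191) = 0.13111
t = 5: p = 0.13111 + (-0.00163) = 0.12947
t = 6: p = 0.12947 + (-0.00141) = 0.12807

0.1281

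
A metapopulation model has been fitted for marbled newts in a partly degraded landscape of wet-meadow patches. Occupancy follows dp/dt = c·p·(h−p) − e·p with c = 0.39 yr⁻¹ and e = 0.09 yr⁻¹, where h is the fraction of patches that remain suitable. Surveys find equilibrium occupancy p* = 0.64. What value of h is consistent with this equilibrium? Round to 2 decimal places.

0.87

At equilibrium c(h−p*) = e, so h = p* + e/c.
h = 0.64 + 0.09/0.39 = 0.64 + 0.2308 = 0.8708.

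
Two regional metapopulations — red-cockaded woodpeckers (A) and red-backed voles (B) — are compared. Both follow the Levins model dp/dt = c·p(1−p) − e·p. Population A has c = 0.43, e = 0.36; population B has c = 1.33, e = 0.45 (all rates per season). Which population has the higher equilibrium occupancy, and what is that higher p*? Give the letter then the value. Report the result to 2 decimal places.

B, 0.66

A: p*_A = 1 − 0.36/0.43 = 0.1628.
B: p*_B = 1 − 0.45/1.33 = 0.6617.
B is higher at 0.6617.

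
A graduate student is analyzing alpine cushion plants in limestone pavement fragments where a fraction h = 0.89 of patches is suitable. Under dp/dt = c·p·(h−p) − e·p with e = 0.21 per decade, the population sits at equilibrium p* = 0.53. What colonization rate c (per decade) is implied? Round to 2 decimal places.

At equilibrium c(h−p*) = e, so c = e/(h−p*).
c = 0.21/(0.89 − 0.53) = 0.21/0.3600 = 0.5833.

0.58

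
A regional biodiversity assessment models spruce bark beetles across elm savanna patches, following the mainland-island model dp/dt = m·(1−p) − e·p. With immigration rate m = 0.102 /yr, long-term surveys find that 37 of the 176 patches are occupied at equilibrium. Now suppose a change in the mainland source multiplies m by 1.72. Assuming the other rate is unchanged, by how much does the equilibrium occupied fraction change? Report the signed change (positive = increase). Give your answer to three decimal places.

0.104

Observed p* = 37/176 = 0.21023.
Balance m(1−p*) = e·p* gives e = m(1−p*)/p* = 0.102×0.78977/0.21023 = 0.38318.
New p* = m/(m+e) = 0.17544/(0.17544+0.38318) = 0.31406.
Δp* = 0.31406 − 0.21023 = +0.10383.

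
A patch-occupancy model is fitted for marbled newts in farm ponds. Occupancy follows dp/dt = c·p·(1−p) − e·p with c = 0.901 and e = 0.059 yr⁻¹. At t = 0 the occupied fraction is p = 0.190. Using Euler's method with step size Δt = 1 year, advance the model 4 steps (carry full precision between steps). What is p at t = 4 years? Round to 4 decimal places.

0.8420

Update rule: p ← p + [c·p·(1−p) − e·p]·Δt with Δt = 1.
p: 0.19000 → 0.31745  (Δp = +0.12745)
p: 0.31745 → 0.49395  (Δp = +0.17650)
p: 0.49395 → 0.69002  (Δp = +0.19607)
p: 0.69002 → 0.84203  (Δp = +0.15200)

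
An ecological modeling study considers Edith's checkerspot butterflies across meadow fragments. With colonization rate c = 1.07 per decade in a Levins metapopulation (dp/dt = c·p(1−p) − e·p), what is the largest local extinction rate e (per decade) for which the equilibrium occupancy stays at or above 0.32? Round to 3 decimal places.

1 − e/c ≥ 0.32 ⇒ e ≤ c(1 − 0.32) = 1.07 × 0.6800.
e_max = 0.7276.

0.728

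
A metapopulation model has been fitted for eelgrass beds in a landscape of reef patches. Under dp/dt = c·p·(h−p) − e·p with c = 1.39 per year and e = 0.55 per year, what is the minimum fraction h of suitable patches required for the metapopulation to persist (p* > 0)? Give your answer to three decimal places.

0.396

p* = h − e/c is positive only when h > e/c.
h_min = e/c = 0.55/1.39 = 0.3957.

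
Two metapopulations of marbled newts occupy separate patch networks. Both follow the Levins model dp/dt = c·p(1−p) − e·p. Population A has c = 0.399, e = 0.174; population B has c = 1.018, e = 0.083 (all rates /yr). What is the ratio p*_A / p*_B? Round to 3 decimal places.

A: p*_A = 1 − 0.174/0.399 = 0.5639.
B: p*_B = 1 − 0.083/1.018 = 0.9185.
p*_A / p*_B = 0.5639/0.9185 = 0.6140.

0.614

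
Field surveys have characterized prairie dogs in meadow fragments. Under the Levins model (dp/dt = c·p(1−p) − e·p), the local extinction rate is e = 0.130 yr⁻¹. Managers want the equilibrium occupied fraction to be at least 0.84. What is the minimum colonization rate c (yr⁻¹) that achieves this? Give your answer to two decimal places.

0.81

p* = 1 − e/c ≥ 0.84 requires e/c ≤ 0.1600, i.e. c ≥ e/0.1600.
c_min = 0.130/0.1600 = 0.8125.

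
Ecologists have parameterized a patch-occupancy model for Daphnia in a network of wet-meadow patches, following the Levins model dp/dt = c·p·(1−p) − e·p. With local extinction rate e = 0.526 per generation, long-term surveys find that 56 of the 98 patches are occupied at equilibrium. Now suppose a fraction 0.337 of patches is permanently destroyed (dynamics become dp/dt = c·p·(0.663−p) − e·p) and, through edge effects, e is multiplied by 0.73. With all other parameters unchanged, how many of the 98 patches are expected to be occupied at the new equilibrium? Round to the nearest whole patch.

34

Observed p* = 56/98 = 0.57143.
Balance c(1−p*) = e gives c = e/(1 − 0.57143) = 0.526/0.42857 = 1.22734.
New p* = 0.663 − e/c = 0.663 − 0.38398/1.22734 = 0.35014.
Expected occupied = 98 × 0.35014 = 34.31 ≈ 34.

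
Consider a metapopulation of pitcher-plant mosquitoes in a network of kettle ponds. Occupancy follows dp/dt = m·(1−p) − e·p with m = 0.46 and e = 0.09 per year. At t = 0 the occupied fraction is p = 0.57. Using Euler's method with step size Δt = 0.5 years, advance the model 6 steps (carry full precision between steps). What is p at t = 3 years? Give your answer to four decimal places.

Update rule: p ← p + [m·(1−p) − e·p]·Δt with Δt = 0.5.
step 1: Δp = +0.07325, p = 0.64325
step 2: Δp = +0.05311, p = 0.69636
step 3: Δp = +0.03850, p = 0.73486
step 4: Δp = +0.02791, p = 0.76277
step 5: Δp = +0.02024, p = 0.78301
step 6: Δp = +0.01467, p = 0.79768

0.7977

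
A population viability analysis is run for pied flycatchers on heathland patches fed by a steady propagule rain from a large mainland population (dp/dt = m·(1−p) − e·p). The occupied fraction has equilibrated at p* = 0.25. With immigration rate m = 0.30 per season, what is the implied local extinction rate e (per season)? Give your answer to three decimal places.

At equilibrium m(1−p*) = e·p*, so e = m(1−p*)/p*.
e = 0.30 × 0.7500 / 0.25 = 0.9000.

0.900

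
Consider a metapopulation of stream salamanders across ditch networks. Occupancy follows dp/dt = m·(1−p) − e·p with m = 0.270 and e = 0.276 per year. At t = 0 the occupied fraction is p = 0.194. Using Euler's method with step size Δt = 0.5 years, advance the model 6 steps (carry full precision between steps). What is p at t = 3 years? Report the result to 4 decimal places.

0.4501

Update rule: p ← p + [m·(1−p) − e·p]·Δt with Δt = 0.5.
step 1: Δp = +0.08204, p = 0.27604
step 2: Δp = +0.05964, p = 0.33568
step 3: Δp = +0.04336, p = 0.37904
step 4: Δp = +0.03152, p = 0.41056
step 5: Δp = +0.02292, p = 0.43348
step 6: Δp = +0.01666, p = 0.45014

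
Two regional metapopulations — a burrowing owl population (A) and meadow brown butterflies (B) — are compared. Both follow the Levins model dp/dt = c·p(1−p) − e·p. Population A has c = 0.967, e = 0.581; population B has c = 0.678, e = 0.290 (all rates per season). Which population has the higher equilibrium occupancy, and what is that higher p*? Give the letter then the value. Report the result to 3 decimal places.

B, 0.572

A: p*_A = 1 − 0.581/0.967 = 0.3992.
B: p*_B = 1 − 0.290/0.678 = 0.5723.
B is higher at 0.5723.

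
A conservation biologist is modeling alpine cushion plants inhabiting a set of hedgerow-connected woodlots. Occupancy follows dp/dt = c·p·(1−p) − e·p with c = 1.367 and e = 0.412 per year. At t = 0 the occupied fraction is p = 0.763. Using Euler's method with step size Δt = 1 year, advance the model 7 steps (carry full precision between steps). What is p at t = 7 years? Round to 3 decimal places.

Update rule: p ← p + [c·p·(1−p) − e·p]·Δt with Δt = 1.
step 1: Δp = -0.06716, p = 0.69584
step 2: Δp = +0.00263, p = 0.69847
step 3: Δp = +0.00013, p = 0.69860
step 4: Δp = +0.00001, p = 0.69861
step 5: Δp = +0.00000, p = 0.69861
step 6: Δp = +0.00000, p = 0.69861
step 7: Δp = +0.00000, p = 0.69861

0.699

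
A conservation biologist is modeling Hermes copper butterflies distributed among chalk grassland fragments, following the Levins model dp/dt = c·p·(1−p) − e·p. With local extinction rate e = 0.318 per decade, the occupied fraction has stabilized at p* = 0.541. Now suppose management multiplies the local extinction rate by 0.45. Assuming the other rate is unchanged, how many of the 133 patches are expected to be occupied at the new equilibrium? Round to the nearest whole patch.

Balance c(1−p*) = e gives c = e/(1 − 0.54100) = 0.318/0.45900 = 0.69281.
New p* = 1 − e/c = 1 − 0.14310/0.69281 = 0.79345.
Expected occupied = 133 × 0.79345 = 105.53 ≈ 106.

106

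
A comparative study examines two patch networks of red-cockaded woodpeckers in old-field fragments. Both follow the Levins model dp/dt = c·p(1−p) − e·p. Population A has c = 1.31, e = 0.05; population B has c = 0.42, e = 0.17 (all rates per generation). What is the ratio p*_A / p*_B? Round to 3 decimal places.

1.616

A: p*_A = 1 − 0.05/1.31 = 0.9618.
B: p*_B = 1 − 0.17/0.42 = 0.5952.
p*_A / p*_B = 0.9618/0.5952 = 1.6159.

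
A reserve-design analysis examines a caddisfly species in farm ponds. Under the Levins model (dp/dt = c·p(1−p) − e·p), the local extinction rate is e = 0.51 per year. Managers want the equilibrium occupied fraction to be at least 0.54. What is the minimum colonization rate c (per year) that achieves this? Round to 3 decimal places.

p* = 1 − e/c ≥ 0.54 requires e/c ≤ 0.4600, i.e. c ≥ e/0.4600.
c_min = 0.51/0.4600 = 1.1087.

1.109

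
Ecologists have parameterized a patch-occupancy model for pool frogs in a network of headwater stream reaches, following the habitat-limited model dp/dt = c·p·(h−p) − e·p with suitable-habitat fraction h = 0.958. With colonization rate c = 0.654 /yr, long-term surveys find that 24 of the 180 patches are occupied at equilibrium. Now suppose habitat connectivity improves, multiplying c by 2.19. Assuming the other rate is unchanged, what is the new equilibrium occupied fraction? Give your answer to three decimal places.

0.581

Observed p* = 24/180 = 0.13333.
Balance c(h−p*) = e gives e = 0.654×(0.958 − 0.13333) = 0.53933.
New p* = 0.958 − e/c = 0.958 − 0.53933/1.43226 = 0.58144.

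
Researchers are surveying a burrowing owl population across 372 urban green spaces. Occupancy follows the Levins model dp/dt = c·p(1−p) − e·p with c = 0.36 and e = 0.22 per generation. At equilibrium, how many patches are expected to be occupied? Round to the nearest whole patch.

145

p* = 1 − e/c = 1 − 0.22/0.36 = 0.3889.
Expected occupied patches = N × p* = 372 × 0.3889 = 144.67 ≈ 145.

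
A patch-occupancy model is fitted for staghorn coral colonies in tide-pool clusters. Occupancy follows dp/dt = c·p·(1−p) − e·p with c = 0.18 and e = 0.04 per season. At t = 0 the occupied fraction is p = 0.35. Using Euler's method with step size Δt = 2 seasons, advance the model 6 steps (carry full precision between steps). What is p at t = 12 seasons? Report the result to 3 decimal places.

0.642

Update rule: p ← p + [c·p·(1−p) − e·p]·Δt with Δt = 2.
step 1: Δp = +0.05390, p = 0.40390
step 2: Δp = +0.05436, p = 0.45826
step 3: Δp = +0.05271, p = 0.51098
step 4: Δp = +0.04908, p = 0.56005
step 5: Δp = +0.04390, p = 0.60395
step 6: Δp = +0.03779, p = 0.64174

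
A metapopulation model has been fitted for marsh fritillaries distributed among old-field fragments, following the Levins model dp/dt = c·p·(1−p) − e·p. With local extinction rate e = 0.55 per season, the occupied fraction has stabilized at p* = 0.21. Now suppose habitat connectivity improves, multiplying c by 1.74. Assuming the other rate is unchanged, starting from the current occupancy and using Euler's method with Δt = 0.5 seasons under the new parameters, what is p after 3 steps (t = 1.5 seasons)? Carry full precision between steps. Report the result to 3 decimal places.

0.342

Balance c(1−p*) = e gives c = e/(1 − 0.21000) = 0.55/0.79000 = 0.69620.
Starting from p₀ = 0.21000; update p ← p + (dp/dt)·Δt with the new parameters.
  1  |  dp/dt·Δt = +0.042735  |  p_1 = 0.252735
  2  |  dp/dt·Δt = +0.044890  |  p_2 = 0.297625
  3  |  dp/dt·Δt = +0.044771  |  p_3 = 0.342395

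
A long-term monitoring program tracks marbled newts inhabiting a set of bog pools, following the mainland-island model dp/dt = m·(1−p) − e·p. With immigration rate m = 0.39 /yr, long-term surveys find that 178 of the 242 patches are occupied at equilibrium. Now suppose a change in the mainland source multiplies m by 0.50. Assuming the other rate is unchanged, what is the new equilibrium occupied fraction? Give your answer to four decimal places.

0.5817

Observed p* = 178/242 = 0.73554.
Balance m(1−p*) = e·p* gives e = m(1−p*)/p* = 0.39×0.26446/0.73554 = 0.14022.
New p* = m/(m+e) = 0.19500/(0.19500+0.14022) = 0.58171.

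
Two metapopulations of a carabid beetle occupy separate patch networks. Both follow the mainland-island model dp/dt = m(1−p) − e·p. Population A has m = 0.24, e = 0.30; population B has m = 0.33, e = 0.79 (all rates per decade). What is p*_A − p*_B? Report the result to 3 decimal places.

0.150

A: p*_A = m/(m+e) = 0.24/0.5400 = 0.4444.
B: p*_B = 0.33/1.1200 = 0.2946.
p*_A − p*_B = 0.4444 − 0.2946 = 0.1498.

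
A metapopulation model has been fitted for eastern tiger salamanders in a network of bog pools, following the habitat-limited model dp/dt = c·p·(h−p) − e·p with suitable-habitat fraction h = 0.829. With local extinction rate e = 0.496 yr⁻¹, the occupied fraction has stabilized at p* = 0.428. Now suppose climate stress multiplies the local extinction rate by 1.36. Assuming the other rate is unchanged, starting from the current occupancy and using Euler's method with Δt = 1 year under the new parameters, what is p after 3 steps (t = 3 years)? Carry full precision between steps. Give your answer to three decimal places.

0.307

Balance c(h−p*) = e gives c = e/(0.829 − 0.42800) = 0.496/0.40100 = 1.23691.
Starting from p₀ = 0.42800; update p ← p + (dp/dt)·Δt with the new parameters.
p: 0.42800 → 0.35158  (Δp = -0.07642)
p: 0.35158 → 0.32203  (Δp = -0.02954)
p: 0.32203 → 0.30674  (Δp = -0.01529)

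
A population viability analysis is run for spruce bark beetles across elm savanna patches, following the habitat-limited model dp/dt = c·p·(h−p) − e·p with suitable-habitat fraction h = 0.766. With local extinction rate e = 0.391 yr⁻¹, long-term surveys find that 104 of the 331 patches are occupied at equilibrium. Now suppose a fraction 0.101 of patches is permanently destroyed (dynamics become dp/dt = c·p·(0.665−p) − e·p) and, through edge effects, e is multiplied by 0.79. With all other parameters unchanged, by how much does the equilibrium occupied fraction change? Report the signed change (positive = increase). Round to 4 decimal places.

Observed p* = 104/331 = 0.31420.
Balance c(h−p*) = e gives c = e/(0.766 − 0.31420) = 0.391/0.45180 = 0.86543.
New p* = 0.665 − e/c = 0.665 − 0.30889/0.86543 = 0.30808.
Δp* = 0.30808 − 0.31420 = -0.00612.

-0.0061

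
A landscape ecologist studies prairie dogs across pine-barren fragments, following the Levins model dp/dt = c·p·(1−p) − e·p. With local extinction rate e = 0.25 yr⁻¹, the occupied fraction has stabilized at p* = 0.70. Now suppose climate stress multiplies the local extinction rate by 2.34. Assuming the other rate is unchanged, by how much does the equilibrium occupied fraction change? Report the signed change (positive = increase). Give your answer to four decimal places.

-0.4020

Balance c(1−p*) = e gives c = e/(1 − 0.70000) = 0.25/0.30000 = 0.83333.
New p* = 1 − e/c = 1 − 0.58500/0.83333 = 0.29800.
Δp* = 0.29800 − 0.70000 = -0.40200.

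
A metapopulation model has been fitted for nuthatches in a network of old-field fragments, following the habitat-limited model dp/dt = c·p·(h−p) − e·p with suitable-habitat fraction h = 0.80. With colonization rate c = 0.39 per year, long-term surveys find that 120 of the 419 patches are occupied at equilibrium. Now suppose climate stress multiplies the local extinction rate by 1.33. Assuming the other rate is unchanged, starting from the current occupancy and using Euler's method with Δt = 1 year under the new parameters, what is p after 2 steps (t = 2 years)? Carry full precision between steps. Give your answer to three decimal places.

0.252

Observed p* = 120/419 = 0.28640.
Balance c(h−p*) = e gives e = 0.39×(0.8 − 0.28640) = 0.20031.
Starting from p₀ = 0.28640; update p ← p + (dp/dt)·Δt with the new parameters.
t = 1: p = 0.28640 + (-0.01893) = 0.26747
t = 2: p = 0.26747 + (-0.01570) = 0.25176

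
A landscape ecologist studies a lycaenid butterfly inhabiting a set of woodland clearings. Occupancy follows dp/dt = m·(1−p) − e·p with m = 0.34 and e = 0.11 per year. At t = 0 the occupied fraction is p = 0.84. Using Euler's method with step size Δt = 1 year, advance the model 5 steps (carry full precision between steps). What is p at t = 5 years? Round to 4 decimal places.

0.7598

Update rule: p ← p + [m·(1−p) − e·p]·Δt with Δt = 1.
  1  |  dp/dt·Δt = -0.038000  |  p_1 = 0.802000
  2  |  dp/dt·Δt = -0.020900  |  p_2 = 0.781100
  3  |  dp/dt·Δt = -0.011495  |  p_3 = 0.769605
  4  |  dp/dt·Δt = -0.006322  |  p_4 = 0.763283
  5  |  dp/dt·Δt = -0.003477  |  p_5 = 0.759806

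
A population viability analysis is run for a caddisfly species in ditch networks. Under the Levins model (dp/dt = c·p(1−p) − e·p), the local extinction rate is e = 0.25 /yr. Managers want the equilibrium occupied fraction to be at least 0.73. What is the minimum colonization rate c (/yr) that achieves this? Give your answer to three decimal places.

0.926

p* = 1 − e/c ≥ 0.73 requires e/c ≤ 0.2700, i.e. c ≥ e/0.2700.
c_min = 0.25/0.2700 = 0.9259.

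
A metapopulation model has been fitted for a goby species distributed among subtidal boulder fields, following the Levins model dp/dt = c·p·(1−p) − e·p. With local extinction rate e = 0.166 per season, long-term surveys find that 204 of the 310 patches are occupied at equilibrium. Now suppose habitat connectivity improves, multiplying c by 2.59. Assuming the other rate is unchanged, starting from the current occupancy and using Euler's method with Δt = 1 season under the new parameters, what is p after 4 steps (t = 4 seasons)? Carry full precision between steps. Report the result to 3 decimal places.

0.868

Observed p* = 204/310 = 0.65806.
Balance c(1−p*) = e gives c = e/(1 − 0.65806) = 0.166/0.34194 = 0.48547.
Starting from p₀ = 0.65806; update p ← p + (dp/dt)·Δt with the new parameters.
  1  |  dp/dt·Δt = +0.173690  |  p_1 = 0.831754
  2  |  dp/dt·Δt = +0.037884  |  p_2 = 0.869639
  3  |  dp/dt·Δt = -0.001815  |  p_3 = 0.867823
  4  |  dp/dt·Δt = +0.000169  |  p_4 = 0.867993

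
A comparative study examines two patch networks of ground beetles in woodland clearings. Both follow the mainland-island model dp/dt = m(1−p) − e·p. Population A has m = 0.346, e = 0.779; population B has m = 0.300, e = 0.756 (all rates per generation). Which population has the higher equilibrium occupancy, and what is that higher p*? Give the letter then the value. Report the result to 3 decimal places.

A, 0.308

A: p*_A = m/(m+e) = 0.346/1.1250 = 0.3076.
B: p*_B = 0.300/1.0560 = 0.2841.
A is higher at 0.3076.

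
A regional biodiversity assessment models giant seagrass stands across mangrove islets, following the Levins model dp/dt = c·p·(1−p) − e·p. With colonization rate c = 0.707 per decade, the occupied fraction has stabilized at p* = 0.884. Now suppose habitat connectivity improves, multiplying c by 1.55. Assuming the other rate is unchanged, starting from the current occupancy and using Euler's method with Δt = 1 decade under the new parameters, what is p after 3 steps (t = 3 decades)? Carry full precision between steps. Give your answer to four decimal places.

Balance c(1−p*) = e gives e = 0.707×(1 − 0.88400) = 0.08201.
Starting from p₀ = 0.88400; update p ← p + (dp/dt)·Δt with the new parameters.
t = 1: p = 0.88400 + (+0.03987) = 0.92387
t = 2: p = 0.92387 + (+0.00130) = 0.92518
t = 3: p = 0.92518 + (-0.00002) = 0.92516

0.9252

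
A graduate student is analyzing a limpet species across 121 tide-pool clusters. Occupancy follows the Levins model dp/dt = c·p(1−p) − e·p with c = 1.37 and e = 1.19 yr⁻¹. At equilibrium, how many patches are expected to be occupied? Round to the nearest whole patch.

16

p* = 1 − e/c = 1 − 1.19/1.37 = 0.1314.
Expected occupied patches = N × p* = 121 × 0.1314 = 15.90 ≈ 16.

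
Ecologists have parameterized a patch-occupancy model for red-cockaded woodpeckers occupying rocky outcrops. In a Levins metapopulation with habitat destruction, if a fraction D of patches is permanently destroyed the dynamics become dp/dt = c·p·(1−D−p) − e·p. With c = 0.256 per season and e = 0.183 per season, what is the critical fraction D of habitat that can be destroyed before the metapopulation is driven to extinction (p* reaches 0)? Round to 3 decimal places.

0.285

The nontrivial equilibrium is p* = (1−D) − e/c; extinction occurs when this hits zero.
So D_crit = 1 − e/c = 1 − 0.183/0.256 = 1 − 0.7148 = 0.2852.
This equals the undisturbed p*, a classic result of Lande's extension.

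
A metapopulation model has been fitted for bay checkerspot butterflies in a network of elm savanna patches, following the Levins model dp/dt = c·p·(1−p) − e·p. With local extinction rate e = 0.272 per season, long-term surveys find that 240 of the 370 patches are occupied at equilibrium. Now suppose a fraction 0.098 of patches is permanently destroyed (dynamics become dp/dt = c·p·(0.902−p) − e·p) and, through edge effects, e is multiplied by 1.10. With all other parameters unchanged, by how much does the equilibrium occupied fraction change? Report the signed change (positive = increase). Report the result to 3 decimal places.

-0.133

Observed p* = 240/370 = 0.64865.
Balance c(1−p*) = e gives c = e/(1 − 0.64865) = 0.272/0.35135 = 0.77416.
New p* = 0.902 − e/c = 0.902 − 0.29920/0.77416 = 0.51552.
Δp* = 0.51552 − 0.64865 = -0.13313.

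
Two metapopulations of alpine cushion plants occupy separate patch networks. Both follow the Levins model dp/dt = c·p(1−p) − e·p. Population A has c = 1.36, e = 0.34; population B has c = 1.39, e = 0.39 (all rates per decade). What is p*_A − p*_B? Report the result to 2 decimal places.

A: p*_A = 1 − 0.34/1.36 = 0.7500.
B: p*_B = 1 − 0.39/1.39 = 0.7194.
p*_A − p*_B = 0.7500 − 0.7194 = 0.0306.

0.03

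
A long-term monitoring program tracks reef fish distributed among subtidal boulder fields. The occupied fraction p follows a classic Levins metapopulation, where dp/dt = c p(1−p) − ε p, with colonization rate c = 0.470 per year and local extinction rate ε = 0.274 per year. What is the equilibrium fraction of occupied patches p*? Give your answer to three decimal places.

At equilibrium, colonization balances extinction: c·p*·(1−p*) = ε·p*.
So p* = 1 − ε/c = 1 − 0.274/0.470 = 1 − 0.5830 = 0.4170.

0.417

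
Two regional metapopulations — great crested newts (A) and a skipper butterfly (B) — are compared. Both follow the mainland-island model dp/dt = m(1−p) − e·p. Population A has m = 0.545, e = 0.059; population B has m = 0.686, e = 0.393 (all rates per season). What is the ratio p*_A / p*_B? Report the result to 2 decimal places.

1.42

A: p*_A = m/(m+e) = 0.545/0.6040 = 0.9023.
B: p*_B = 0.686/1.0790 = 0.6358.
p*_A / p*_B = 0.9023/0.6358 = 1.4192.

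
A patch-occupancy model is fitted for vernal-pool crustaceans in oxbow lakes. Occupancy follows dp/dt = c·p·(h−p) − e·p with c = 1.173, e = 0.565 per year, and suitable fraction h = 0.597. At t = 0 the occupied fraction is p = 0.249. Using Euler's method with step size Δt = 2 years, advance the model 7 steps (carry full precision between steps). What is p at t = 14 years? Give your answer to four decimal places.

0.1205

Update rule: p ← p + [c·p·(h−p) − e·p]·Δt with Δt = 2.
p: 0.24900 → 0.17092  (Δp = -0.07808)
p: 0.17092 → 0.14863  (Δp = -0.02229)
p: 0.14863 → 0.13702  (Δp = -0.01161)
p: 0.13702 → 0.13005  (Δp = -0.00697)
p: 0.13005 → 0.12556  (Δp = -0.00449)
p: 0.12556 → 0.12254  (Δp = -0.00301)
p: 0.12254 → 0.12047  (Δp = -0.00207)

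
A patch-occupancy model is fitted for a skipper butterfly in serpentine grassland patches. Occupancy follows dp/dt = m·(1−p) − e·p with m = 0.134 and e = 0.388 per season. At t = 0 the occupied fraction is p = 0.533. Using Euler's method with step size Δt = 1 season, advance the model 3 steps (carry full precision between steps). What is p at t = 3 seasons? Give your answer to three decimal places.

Update rule: p ← p + [m·(1−p) − e·p]·Δt with Δt = 1.
t = 1: p = 0.53300 + (-0.14423) = 0.38877
t = 2: p = 0.38877 + (-0.06894) = 0.31983
t = 3: p = 0.31983 + (-0.03295) = 0.28688

0.287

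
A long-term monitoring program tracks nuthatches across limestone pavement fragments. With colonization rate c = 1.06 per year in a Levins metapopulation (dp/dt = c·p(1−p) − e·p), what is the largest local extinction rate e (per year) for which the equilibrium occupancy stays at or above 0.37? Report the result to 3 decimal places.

0.668

1 − e/c ≥ 0.37 ⇒ e ≤ c(1 − 0.37) = 1.06 × 0.6300.
e_max = 0.6678.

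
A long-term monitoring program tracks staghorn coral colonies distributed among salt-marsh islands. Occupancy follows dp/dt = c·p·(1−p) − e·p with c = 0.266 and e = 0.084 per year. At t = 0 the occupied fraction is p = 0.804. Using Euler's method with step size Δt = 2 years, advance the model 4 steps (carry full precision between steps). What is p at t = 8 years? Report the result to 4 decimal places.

Update rule: p ← p + [c·p·(1−p) − e·p]·Δt with Δt = 2.
  1  |  dp/dt·Δt = -0.051237  |  p_1 = 0.752763
  2  |  dp/dt·Δt = -0.027453  |  p_2 = 0.725310
  3  |  dp/dt·Δt = -0.015859  |  p_3 = 0.709451
  4  |  dp/dt·Δt = -0.009526  |  p_4 = 0.699924

0.6999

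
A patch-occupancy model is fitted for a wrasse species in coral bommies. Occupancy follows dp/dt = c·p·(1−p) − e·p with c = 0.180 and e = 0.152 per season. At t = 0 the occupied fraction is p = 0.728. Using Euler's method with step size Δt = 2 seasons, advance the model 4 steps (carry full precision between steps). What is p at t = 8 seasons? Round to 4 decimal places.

Update rule: p ← p + [c·p·(1−p) − e·p]·Δt with Δt = 2.
  1  |  dp/dt·Δt = -0.150026  |  p_1 = 0.577974
  2  |  dp/dt·Δt = -0.087893  |  p_2 = 0.490081
  3  |  dp/dt·Δt = -0.059020  |  p_3 = 0.431061
  4  |  dp/dt·Δt = -0.042753  |  p_4 = 0.388307

0.3883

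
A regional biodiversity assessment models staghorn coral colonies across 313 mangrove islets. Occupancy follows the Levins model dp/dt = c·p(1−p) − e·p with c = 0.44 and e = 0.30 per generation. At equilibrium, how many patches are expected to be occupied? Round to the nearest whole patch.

100

p* = 1 − e/c = 1 − 0.30/0.44 = 0.3182.
Expected occupied patches = N × p* = 313 × 0.3182 = 99.59 ≈ 100.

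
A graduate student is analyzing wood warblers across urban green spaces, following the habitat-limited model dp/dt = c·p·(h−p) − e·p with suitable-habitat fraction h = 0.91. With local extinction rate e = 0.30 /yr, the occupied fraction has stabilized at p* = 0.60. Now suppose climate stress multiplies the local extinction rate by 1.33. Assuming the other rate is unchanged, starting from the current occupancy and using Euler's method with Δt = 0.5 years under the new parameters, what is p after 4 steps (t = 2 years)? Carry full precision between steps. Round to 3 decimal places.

0.526

Balance c(h−p*) = e gives c = e/(0.91 − 0.60000) = 0.30/0.31000 = 0.96774.
Starting from p₀ = 0.60000; update p ← p + (dp/dt)·Δt with the new parameters.
p: 0.60000 → 0.57030  (Δp = -0.02970)
p: 0.57030 → 0.55027  (Δp = -0.02003)
p: 0.55027 → 0.53627  (Δp = -0.01400)
p: 0.53627 → 0.52626  (Δp = -0.01001)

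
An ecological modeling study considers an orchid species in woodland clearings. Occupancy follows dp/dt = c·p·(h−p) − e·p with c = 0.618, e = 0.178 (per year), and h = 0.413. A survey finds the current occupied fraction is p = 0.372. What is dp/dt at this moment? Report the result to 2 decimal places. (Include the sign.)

-0.06

Colonization term: c·p·(h−p) = 0.618×0.372×0.0410 = 0.00943.
Extinction term: e·p = 0.06622.
dp/dt = 0.00943 − 0.06622 = -0.05679.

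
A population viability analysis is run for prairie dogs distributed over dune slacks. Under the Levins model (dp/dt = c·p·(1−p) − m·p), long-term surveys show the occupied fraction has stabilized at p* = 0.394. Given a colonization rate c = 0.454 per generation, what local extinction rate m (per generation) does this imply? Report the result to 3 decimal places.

0.275

At equilibrium c(1−p*) = m.
m = 0.454 × (1 − 0.394) = 0.454 × 0.6060 = 0.2751.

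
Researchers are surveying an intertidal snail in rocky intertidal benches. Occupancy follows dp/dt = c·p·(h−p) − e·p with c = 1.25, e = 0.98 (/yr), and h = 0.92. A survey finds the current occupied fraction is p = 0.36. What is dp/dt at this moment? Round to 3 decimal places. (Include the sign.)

-0.101

Colonization term: c·p·(h−p) = 1.25×0.36×0.5600 = 0.25200.
Extinction term: e·p = 0.35280.
dp/dt = 0.25200 − 0.35280 = -0.10080.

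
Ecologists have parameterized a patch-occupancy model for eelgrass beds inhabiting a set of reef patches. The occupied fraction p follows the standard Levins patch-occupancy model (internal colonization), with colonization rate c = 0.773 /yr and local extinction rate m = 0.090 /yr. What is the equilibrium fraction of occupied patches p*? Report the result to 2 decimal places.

Setting dp/dt = 0 and dividing through by p* gives c·(1−p*) = m.
So p* = 1 − m/c = 1 − 0.090/0.773 = 1 − 0.1164 = 0.8836.

0.88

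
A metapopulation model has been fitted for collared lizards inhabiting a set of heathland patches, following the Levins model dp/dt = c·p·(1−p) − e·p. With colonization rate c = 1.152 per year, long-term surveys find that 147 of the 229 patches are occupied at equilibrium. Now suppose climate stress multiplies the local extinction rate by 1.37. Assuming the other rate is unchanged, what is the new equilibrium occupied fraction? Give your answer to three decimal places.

Observed p* = 147/229 = 0.64192.
Balance c(1−p*) = e gives e = 1.152×(1 − 0.64192) = 0.41251.
New p* = 1 − e/c = 1 − 0.56514/1.15200 = 0.50943.

0.509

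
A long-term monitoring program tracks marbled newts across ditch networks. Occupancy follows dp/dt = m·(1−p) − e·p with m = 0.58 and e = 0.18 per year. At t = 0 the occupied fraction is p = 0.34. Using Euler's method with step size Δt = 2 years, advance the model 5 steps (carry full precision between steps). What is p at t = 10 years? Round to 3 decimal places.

Update rule: p ← p + [m·(1−p) − e·p]·Δt with Δt = 2.
  1  |  dp/dt·Δt = +0.643200  |  p_1 = 0.983200
  2  |  dp/dt·Δt = -0.334464  |  p_2 = 0.648736
  3  |  dp/dt·Δt = +0.173921  |  p_3 = 0.822657
  4  |  dp/dt·Δt = -0.090439  |  p_4 = 0.732218
  5  |  dp/dt·Δt = +0.047028  |  p_5 = 0.779247

0.779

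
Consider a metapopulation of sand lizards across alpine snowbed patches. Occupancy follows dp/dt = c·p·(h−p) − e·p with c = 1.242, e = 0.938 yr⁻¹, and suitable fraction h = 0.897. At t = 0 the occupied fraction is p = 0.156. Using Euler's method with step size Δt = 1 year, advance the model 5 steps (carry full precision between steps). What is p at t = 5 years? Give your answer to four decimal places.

Update rule: p ← p + [c·p·(h−p) − e·p]·Δt with Δt = 1.
  1  |  dp/dt·Δt = -0.002758  |  p_1 = 0.153242
  2  |  dp/dt·Δt = -0.002184  |  p_2 = 0.151058
  3  |  dp/dt·Δt = -0.001743  |  p_3 = 0.149315
  4  |  dp/dt·Δt = -0.001400  |  p_4 = 0.147915
  5  |  dp/dt·Δt = -0.001130  |  p_5 = 0.146785

0.1468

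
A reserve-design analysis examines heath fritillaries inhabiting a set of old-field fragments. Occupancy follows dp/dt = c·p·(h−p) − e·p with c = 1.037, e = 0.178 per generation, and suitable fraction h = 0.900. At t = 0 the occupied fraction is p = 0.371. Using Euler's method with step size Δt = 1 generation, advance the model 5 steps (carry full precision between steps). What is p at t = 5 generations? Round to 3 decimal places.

0.726

Update rule: p ← p + [c·p·(h−p) − e·p]·Δt with Δt = 1.
step 1: Δp = +0.13748, p = 0.50848
step 2: Δp = +0.11594, p = 0.62442
step 3: Δp = +0.06730, p = 0.69172
step 4: Δp = +0.02628, p = 0.71799
step 5: Δp = +0.00771, p = 0.72571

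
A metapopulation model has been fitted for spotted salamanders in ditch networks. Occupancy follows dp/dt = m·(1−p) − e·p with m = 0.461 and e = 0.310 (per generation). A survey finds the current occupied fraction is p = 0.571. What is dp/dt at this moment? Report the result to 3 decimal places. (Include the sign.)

Colonization term: m·(1−p) = 0.461×0.4290 = 0.19777.
Extinction term: e·p = 0.17701.
dp/dt = 0.19777 − 0.17701 = 0.02076.

0.021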